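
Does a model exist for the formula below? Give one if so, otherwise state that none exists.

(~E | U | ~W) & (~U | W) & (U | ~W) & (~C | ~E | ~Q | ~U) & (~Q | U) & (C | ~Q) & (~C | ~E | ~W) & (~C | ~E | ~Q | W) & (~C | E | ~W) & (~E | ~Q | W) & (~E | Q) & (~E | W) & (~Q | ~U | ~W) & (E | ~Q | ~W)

C = True, Q = False, W = False, U = False, E = False

Set C = True.
Try Q = True:
  (~Q | U) forces U = True.
  (~U | W) forces W = True.
  clause (~Q | ~U | ~W) is falsified — backtrack.
So Q = False.
  then (~E | Q) forces E = False.
  then (~C | E | ~W) forces W = False.
  then (~U | W) forces U = False.
All clauses satisfied.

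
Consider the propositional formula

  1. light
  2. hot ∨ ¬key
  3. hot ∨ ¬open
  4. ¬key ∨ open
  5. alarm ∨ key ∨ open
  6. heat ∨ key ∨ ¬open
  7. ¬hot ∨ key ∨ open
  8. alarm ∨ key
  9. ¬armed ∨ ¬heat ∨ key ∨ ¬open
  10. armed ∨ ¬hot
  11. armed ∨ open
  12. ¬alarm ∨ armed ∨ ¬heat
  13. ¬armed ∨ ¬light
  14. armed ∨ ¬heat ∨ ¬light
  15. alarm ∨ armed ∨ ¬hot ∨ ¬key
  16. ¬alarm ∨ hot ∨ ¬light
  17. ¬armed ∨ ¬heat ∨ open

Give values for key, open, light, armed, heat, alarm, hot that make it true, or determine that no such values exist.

UNSATISFIABLE

Case light = True:
  (¬armed ∨ ¬light) forces armed = False.
  (armed ∨ ¬hot) forces hot = False.
  (hot ∨ ¬key) forces key = False.
  (hot ∨ ¬open) forces open = False.
  Clause (armed ∨ open) is falsified — contradiction.
Case light = False:
  Clause (light) is falsified — contradiction.
Both cases fail, so the formula is unsatisfiable.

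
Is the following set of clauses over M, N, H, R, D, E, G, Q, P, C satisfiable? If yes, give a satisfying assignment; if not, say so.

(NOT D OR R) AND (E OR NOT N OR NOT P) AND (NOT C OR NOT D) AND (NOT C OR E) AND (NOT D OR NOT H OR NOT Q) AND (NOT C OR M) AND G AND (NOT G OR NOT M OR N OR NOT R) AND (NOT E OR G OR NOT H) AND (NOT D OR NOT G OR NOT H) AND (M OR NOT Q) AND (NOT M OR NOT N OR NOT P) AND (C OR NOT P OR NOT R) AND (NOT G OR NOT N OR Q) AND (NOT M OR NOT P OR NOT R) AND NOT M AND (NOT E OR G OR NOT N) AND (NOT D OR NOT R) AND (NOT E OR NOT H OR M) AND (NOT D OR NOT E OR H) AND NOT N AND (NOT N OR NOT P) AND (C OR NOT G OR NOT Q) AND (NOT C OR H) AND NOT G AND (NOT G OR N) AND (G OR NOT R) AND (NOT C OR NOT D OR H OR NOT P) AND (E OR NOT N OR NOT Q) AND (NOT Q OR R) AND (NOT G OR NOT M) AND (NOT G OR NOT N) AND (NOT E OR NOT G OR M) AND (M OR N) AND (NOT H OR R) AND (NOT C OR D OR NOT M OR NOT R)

No satisfying assignment exists.

Case G = True:
  Clause (NOT G) is falsified — contradiction.
Case G = False:
  Clause (G) is falsified — contradiction.
Both cases fail, so the formula is unsatisfiable.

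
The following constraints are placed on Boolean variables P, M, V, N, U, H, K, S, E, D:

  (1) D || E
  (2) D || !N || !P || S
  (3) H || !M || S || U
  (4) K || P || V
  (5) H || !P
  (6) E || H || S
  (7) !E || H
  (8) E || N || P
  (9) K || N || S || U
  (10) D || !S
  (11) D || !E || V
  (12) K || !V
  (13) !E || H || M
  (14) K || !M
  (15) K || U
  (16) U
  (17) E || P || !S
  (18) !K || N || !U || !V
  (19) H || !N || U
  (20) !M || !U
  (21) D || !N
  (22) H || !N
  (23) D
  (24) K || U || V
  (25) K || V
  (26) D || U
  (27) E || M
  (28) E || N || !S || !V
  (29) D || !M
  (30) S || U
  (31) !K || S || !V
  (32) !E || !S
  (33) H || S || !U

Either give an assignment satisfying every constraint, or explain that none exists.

P = True, M = False, V = False, N = False, U = True, H = True, K = True, S = False, E = True, D = True

Unit clause (U) forces U = True.
In (!M || !U) only !M is left, so M = False.
Unit clause (D) forces D = True.
In (E || M) only E is left, so E = True.
In (!E || !S) only !S is left, so S = False.
In (H || S || !U) only H is left, so H = True.
Set P = True.
Set V = False.
  then (K || V) forces K = True.
Set N = False.
All clauses satisfied.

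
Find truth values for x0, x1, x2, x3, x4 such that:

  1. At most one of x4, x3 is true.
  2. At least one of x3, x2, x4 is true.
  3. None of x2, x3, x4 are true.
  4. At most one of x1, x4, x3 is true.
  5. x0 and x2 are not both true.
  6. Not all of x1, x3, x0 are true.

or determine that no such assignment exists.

Case x2 = True:
  Constraint (3) is violated (x2=T) — contradiction.
Case x2 = False:
  (3) forces x3 = False.
  (2) with x3=F, x2=F forces x4 = True.
  Constraint (3) is violated (x4=T) — contradiction.
Both cases fail — unsatisfiable.

No satisfying assignment exists.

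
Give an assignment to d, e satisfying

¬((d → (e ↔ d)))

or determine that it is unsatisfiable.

d: True, e: False

  ¬((d → (e ↔ d))) = True
    d → (e ↔ d) = False
      e ↔ d = False
The formula evaluates to True.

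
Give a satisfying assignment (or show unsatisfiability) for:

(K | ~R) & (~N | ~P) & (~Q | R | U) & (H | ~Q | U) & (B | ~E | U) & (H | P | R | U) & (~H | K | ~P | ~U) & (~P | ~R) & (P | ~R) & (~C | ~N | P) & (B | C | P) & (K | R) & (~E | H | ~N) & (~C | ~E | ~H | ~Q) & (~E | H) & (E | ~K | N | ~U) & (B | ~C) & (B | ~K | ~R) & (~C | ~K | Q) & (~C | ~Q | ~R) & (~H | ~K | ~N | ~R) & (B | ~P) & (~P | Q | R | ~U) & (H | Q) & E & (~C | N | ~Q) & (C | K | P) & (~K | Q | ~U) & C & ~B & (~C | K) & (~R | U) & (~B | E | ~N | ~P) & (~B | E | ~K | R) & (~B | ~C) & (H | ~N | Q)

Case C = True:
  (B | ~C) forces B = True.
  Clause (~B) is falsified — contradiction.
Case C = False:
  Clause (C) is falsified — contradiction.
Both cases fail, so the formula is unsatisfiable.

Unsatisfiable — no assignment works.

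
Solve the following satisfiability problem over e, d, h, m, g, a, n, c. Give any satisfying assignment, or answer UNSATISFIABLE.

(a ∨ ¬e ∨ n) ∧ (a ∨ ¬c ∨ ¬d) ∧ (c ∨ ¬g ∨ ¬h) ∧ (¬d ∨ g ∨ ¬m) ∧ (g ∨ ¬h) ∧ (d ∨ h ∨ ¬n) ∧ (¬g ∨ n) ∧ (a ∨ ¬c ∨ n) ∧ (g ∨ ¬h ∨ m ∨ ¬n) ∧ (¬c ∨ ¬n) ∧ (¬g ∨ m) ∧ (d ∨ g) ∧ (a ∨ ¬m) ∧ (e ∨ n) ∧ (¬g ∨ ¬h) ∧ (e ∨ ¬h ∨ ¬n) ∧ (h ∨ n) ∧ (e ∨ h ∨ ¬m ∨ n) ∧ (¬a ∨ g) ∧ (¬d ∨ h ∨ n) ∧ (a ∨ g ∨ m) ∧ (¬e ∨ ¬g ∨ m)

e=T; d=T; h=F; m=T; g=T; a=T; n=T; c=F

Set e = True.
Try d = False:
  (d ∨ g) forces g = True.
  (¬g ∨ n) forces n = True.
  (d ∨ h ∨ ¬n) forces h = True.
  clause (¬g ∨ ¬h) is falsified — backtrack.
So d = True.
Try h = True:
  (g ∨ ¬h) forces g = True.
  clause (¬g ∨ ¬h) is falsified — backtrack.
So h = False.
  then (h ∨ n) forces n = True.
  then (¬c ∨ ¬n) forces c = False.
Try m = False:
  (¬g ∨ m) forces g = False.
  (¬a ∨ g) forces a = False.
  clause (a ∨ g ∨ m) is falsified — backtrack.
So m = True.
  then (¬d ∨ g ∨ ¬m) forces g = True.
  then (a ∨ ¬m) forces a = True.
All clauses satisfied.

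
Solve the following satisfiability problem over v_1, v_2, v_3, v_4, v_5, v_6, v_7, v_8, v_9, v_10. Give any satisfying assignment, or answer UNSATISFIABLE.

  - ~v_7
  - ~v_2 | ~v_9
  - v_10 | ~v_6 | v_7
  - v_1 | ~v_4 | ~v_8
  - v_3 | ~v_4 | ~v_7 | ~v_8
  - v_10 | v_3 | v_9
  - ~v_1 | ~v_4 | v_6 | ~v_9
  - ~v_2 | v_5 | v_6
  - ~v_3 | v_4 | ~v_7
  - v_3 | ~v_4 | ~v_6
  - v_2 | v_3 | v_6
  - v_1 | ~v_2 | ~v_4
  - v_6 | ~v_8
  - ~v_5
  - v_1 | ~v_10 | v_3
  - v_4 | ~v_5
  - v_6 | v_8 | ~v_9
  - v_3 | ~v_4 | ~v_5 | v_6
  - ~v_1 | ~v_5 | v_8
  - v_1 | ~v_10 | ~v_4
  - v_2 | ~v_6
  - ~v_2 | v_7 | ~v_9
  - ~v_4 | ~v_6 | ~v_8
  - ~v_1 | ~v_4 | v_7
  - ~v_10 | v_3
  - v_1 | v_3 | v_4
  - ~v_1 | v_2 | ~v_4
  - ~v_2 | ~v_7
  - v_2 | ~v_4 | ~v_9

v_1 = True, v_2 = False, v_3 = True, v_4 = False, v_5 = False, v_6 = False, v_7 = False, v_8 = False, v_9 = False, v_10 = False

Unit clause (~v_7) forces v_7 = False.
Unit clause (~v_5) forces v_5 = False.
Set v_1 = True.
  then (~v_1 | ~v_4 | v_7) forces v_4 = False.
Set v_2 = False.
  then (v_2 | ~v_6) forces v_6 = False.
  then (v_2 | v_3 | v_6) forces v_3 = True.
  then (v_6 | ~v_8) forces v_8 = False.
  then (v_6 | v_8 | ~v_9) forces v_9 = False.
Set v_10 = False.
All clauses satisfied.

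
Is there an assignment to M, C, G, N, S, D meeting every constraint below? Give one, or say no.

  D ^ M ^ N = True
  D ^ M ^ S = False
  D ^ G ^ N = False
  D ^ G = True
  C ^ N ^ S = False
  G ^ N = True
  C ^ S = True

M = True, C = True, G = False, N = True, S = False, D = True

D ^ M ^ N = T ^ T ^ T = True ✓
D ^ M ^ S = T ^ T ^ F = False ✓
D ^ G ^ N = T ^ F ^ T = False ✓
D ^ G = T ^ F = True ✓
C ^ N ^ S = T ^ T ^ F = False ✓
G ^ N = F ^ T = True ✓
C ^ S = T ^ F = True ✓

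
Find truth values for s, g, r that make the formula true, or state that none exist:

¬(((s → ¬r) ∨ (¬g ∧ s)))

s=T, g=T, r=T

  ¬(((s → ¬r) ∨ (¬g ∧ s))) = True
    (s → ¬r) ∨ (¬g ∧ s) = False
      s → ¬r = False
        ¬r = False
      ¬g ∧ s = False
        ¬g = False
The formula evaluates to True.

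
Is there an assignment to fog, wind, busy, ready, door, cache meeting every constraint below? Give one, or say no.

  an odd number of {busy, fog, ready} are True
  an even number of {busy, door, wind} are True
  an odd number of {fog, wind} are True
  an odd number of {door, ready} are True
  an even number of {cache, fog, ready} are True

UNSATISFIABLE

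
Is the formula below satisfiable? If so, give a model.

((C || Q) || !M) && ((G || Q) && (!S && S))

Unsatisfiable — no assignment works.

Case S = True: the conjunct !S is False.
Case S = False: the conjunct S is False.
Both cases fail — unsatisfiable.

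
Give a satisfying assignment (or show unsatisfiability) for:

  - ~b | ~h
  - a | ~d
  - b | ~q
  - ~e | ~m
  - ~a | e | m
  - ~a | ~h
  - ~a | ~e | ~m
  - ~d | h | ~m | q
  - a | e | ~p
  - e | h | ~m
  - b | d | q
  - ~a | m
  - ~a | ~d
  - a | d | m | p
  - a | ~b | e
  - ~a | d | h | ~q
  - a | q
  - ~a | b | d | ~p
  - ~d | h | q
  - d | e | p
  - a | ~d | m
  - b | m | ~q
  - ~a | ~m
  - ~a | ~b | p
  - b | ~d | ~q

p = True; m = False; d = False; a = False; b = True; h = False; q = True; e = True

Set p = True.
Set m = False.
  then (~a | m) forces a = False.
  then (a | q) forces q = True.
  then (a | ~d | m) forces d = False.
  then (b | m | ~q) forces b = True.
  then (~b | ~h) forces h = False.
  then (a | e | ~p) forces e = True.
All clauses satisfied.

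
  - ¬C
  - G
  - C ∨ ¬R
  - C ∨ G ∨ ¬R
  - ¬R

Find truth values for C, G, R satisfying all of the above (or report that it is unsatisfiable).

C: False, G: True, R: False

Unit clause (¬C) forces C = False.
Unit clause (G) forces G = True.
In (C ∨ ¬R) only ¬R is left, so R = False.
Check each clause:
  (¬C): ¬C holds.
  (G): G holds.
  (C ∨ ¬R): ¬R holds.
  (C ∨ G ∨ ¬R): G holds.
  (¬R): ¬R holds.
All clauses satisfied.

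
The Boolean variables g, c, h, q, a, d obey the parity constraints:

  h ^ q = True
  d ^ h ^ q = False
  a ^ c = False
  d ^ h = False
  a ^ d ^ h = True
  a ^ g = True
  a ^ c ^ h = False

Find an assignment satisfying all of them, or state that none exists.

The formula is unsatisfiable.

Adding constraints 1, 2, 3, 4, 7 mod 2: every variable appears an even number of times on the left, so the left side is 0.
But the right sides sum to 1 (mod 2). 0 ≠ 1 — the system is inconsistent.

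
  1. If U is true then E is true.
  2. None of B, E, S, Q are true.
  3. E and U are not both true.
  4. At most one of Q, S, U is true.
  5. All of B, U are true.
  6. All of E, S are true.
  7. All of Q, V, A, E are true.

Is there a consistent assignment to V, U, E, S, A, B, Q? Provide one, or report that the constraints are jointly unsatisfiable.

Unsatisfiable

Case E = True:
  Constraint (2) is violated (E=T) — contradiction.
Case E = False:
  Constraint (6) is violated (E=F) — contradiction.
Both cases fail — unsatisfiable.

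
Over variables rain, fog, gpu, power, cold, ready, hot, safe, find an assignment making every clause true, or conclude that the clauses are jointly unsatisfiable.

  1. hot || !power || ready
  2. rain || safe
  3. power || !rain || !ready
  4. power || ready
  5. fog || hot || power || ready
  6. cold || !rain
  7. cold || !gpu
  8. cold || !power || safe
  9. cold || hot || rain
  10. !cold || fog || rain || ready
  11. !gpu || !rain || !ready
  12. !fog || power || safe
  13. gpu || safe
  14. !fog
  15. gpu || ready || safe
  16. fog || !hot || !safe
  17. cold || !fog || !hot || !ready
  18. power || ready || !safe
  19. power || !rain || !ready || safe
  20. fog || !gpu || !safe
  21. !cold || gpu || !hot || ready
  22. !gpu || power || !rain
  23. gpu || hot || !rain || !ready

Unit clause (!fog) forces fog = False.
Set rain = True.
  then (cold || !rain) forces cold = True.
Try gpu = False:
  (gpu || safe) forces safe = True.
  (fog || !hot || !safe) forces hot = False.
  (gpu || hot || !rain || !ready) forces ready = False.
  (hot || !power || ready) forces power = False.
  clause (power || ready) is falsified — backtrack.
So gpu = True.
  then (!gpu || !rain || !ready) forces ready = False.
  then (fog || !gpu || !safe) forces safe = False.
  then (!gpu || power || !rain) forces power = True.
  then (hot || !power || ready) forces hot = True.
All clauses satisfied.

rain = True, fog = False, gpu = True, power = True, cold = True, ready = False, hot = True, safe = False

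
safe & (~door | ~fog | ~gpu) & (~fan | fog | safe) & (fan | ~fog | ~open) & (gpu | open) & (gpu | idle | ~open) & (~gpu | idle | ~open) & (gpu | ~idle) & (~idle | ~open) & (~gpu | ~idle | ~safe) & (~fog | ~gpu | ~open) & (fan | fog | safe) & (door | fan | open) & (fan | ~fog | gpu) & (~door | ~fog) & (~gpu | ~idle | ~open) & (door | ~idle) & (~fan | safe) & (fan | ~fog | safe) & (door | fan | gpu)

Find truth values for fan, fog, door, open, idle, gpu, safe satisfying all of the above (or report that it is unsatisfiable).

Unit clause (safe) forces safe = True.
Set fan = True.
Set fog = False.
Set door = True.
Try open = True:
  (~idle | ~open) forces idle = False.
  (gpu | idle | ~open) forces gpu = True.
  clause (~gpu | idle | ~open) is falsified — backtrack.
So open = False.
  then (gpu | open) forces gpu = True.
  then (~gpu | ~idle | ~safe) forces idle = False.
All clauses satisfied.

fan = True; fog = False; door = True; open = False; idle = False; gpu = True; safe = True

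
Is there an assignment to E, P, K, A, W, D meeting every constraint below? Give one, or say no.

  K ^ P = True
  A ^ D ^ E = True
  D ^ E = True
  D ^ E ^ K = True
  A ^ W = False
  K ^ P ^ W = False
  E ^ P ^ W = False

Adding constraints 1, 2, 3, 5, 6 mod 2: every variable appears an even number of times on the left, so the left side is 0.
But the right sides sum to 1 (mod 2). 0 ≠ 1 — the system is inconsistent.

No satisfying assignment exists.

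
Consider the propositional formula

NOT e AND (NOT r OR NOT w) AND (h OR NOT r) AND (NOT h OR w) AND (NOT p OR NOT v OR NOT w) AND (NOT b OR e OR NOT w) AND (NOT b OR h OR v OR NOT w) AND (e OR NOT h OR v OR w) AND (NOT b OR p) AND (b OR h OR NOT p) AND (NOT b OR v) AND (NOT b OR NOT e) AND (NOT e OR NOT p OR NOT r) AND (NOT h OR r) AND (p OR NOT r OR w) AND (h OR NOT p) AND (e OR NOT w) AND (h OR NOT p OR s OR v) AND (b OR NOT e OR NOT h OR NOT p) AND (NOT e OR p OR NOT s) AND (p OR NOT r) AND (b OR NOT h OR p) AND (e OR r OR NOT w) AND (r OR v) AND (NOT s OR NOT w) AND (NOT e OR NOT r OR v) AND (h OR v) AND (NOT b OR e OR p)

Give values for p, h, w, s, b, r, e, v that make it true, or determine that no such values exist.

p=F, h=F, w=F, s=F, b=F, r=F, e=F, v=T

Unit clause (NOT e) forces e = False.
In (e OR NOT w) only NOT w is left, so w = False.
In (NOT h OR w) only NOT h is left, so h = False.
In (h OR NOT p) only NOT p is left, so p = False.
In (p OR NOT r) only NOT r is left, so r = False.
In (r OR v) only v is left, so v = True.
In (NOT b OR e OR p) only NOT b is left, so b = False.
Set s = False.
All clauses satisfied.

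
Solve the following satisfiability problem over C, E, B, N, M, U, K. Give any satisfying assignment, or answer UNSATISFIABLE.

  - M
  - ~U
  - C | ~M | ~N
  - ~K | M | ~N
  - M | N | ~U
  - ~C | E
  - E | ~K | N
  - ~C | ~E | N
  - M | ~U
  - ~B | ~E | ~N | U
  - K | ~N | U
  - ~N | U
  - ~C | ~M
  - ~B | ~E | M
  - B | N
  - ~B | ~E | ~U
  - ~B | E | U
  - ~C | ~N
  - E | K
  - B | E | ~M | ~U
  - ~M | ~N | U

C: False, E: True, B: True, N: False, M: True, U: False, K: True

Unit clause (M) forces M = True.
Unit clause (~U) forces U = False.
In (~N | U) only ~N is left, so N = False.
In (~C | ~M) only ~C is left, so C = False.
In (B | N) only B is left, so B = True.
In (~B | E | U) only E is left, so E = True.
Set K = True.
All clauses satisfied.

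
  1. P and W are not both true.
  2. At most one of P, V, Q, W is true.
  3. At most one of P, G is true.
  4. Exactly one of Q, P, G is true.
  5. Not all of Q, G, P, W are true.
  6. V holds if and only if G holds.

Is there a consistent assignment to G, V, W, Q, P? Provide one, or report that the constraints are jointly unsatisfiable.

G = False, V = False, W = False, Q = False, P = True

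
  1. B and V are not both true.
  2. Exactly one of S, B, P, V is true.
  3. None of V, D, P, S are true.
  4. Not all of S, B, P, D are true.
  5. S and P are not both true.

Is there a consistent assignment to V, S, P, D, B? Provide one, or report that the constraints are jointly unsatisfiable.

V: False, S: False, P: False, D: False, B: True

  (1) B=T, V=F — not both ✓
  (2) {S, B, P, V}: 1 true — exactly one ✓
  (3) {V, D, P, S}: 0 true — none ✓
  (4) {S, B, P, D}: 1/4 true — not all ✓
  (5) S=F, P=F — not both ✓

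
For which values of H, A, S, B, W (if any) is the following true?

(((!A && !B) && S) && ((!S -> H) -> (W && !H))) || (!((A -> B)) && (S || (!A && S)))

H=F, A=T, S=T, B=F, W=T

  (((!A && !B) && S) && ((!S -> H) -> (W && !H))) || (!((A -> B)) && (S || (!A && S))) = True
    ((!A && !B) && S) && ((!S -> H) -> (W && !H)) = False
      (!A && !B) && S = False
        !A && !B = False
          !A = False
          !B = True
      (!S -> H) -> (W && !H) = True
        !S -> H = True
          !S = False
        W && !H = True
          !H = True
    !((A -> B)) && (S || (!A && S)) = True
      !((A -> B)) = True
        A -> B = False
      S || (!A && S) = True
        !A && S = False
          !A = False
The formula evaluates to True.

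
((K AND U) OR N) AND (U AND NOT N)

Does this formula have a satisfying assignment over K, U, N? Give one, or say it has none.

K: True; U: True; N: False

  (K AND U) OR N = True
    K AND U = True
  U AND NOT N = True
    NOT N = True
Both conjuncts True, so the formula holds.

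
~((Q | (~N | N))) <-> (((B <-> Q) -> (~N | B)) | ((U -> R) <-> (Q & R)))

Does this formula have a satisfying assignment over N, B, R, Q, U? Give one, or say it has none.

N = True; B = False; R = True; Q = False; U = False

  ~((Q | (~N | N))) <-> (((B <-> Q) -> (~N | B)) | ((U -> R) <-> (Q & R))) = True
    ~((Q | (~N | N))) = False
      Q | (~N | N) = True
        ~N | N = True
          ~N = False
    ((B <-> Q) -> (~N | B)) | ((U -> R) <-> (Q & R)) = False
      (B <-> Q) -> (~N | B) = False
        B <-> Q = True
        ~N | B = False
          ~N = False
      (U -> R) <-> (Q & R) = False
        U -> R = True
        Q & R = False
The formula evaluates to True.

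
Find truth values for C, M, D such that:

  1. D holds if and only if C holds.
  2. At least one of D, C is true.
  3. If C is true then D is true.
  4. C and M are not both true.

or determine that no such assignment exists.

C=T, M=F, D=T

  (1) D=T, C=T — same ✓
  (2) {D, C}: 2 true — at least one ✓
  (3) C=T ⇒ D: T ✓
  (4) C=T, M=F — not both ✓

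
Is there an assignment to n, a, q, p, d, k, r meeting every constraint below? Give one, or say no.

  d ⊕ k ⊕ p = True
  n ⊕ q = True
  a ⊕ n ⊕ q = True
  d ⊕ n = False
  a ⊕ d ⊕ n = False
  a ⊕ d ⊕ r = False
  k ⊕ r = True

n: True, a: False, q: False, p: False, d: True, k: False, r: True

d ⊕ k ⊕ p = T ⊕ F ⊕ F = True ✓
n ⊕ q = T ⊕ F = True ✓
a ⊕ n ⊕ q = F ⊕ T ⊕ F = True ✓
d ⊕ n = T ⊕ T = False ✓
a ⊕ d ⊕ n = F ⊕ T ⊕ T = False ✓
a ⊕ d ⊕ r = F ⊕ T ⊕ T = False ✓
k ⊕ r = F ⊕ T = True ✓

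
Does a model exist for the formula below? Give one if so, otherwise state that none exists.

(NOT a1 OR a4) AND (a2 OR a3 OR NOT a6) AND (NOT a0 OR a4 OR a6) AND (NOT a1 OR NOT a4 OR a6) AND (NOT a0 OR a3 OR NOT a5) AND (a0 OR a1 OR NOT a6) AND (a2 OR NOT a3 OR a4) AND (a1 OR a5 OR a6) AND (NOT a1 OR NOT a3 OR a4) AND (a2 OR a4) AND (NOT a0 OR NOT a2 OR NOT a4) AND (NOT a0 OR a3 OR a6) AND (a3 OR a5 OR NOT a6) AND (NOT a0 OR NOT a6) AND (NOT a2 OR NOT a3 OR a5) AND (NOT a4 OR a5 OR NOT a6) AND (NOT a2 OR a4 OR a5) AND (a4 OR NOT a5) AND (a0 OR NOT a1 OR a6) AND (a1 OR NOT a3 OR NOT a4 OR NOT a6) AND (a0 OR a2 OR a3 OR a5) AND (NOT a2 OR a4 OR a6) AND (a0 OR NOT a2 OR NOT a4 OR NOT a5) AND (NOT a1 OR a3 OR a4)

a0=F, a1=F, a2=F, a3=F, a4=T, a5=T, a6=F

Set a0 = False.
Set a1 = False.
  then (a0 OR a1 OR NOT a6) forces a6 = False.
  then (a1 OR a5 OR a6) forces a5 = True.
  then (a4 OR NOT a5) forces a4 = True.
  then (a0 OR NOT a2 OR NOT a4 OR NOT a5) forces a2 = False.
Set a3 = False.
All clauses satisfied.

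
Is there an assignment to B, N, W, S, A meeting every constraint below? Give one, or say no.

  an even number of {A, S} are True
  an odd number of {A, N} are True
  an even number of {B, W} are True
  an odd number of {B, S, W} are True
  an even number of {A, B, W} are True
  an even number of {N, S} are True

No satisfying assignment exists.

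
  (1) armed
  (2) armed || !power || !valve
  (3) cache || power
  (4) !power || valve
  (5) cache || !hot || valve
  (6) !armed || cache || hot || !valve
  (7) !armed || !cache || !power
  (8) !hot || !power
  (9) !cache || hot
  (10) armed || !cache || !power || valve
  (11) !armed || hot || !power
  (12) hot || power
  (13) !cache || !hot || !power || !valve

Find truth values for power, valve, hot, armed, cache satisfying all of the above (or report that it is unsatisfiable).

power = False; valve = True; hot = True; armed = True; cache = True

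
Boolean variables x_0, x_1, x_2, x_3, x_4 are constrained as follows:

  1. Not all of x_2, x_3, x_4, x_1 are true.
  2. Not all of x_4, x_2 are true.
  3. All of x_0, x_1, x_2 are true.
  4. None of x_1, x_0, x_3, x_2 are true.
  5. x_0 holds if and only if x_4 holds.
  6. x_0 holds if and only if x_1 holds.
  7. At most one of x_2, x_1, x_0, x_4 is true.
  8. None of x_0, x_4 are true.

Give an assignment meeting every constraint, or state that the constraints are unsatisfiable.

The formula is unsatisfiable.

Case x_0 = True:
  Constraint (4) is violated (x_0=T) — contradiction.
Case x_0 = False:
  Constraint (3) is violated (x_0=F) — contradiction.
Both cases fail — unsatisfiable.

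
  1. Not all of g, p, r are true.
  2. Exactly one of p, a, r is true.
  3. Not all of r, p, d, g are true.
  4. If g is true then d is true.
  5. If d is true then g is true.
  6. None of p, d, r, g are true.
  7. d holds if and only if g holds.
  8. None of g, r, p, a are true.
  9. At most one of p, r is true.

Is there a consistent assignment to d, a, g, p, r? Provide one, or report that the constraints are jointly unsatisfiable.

Case a = True:
  Constraint (8) is violated (a=T) — contradiction.
Case a = False:
  (6) forces p = False.
  (2) with p=F, a=F forces r = True.
  Constraint (6) is violated (r=T) — contradiction.
Both cases fail — unsatisfiable.

Unsatisfiable — no assignment works.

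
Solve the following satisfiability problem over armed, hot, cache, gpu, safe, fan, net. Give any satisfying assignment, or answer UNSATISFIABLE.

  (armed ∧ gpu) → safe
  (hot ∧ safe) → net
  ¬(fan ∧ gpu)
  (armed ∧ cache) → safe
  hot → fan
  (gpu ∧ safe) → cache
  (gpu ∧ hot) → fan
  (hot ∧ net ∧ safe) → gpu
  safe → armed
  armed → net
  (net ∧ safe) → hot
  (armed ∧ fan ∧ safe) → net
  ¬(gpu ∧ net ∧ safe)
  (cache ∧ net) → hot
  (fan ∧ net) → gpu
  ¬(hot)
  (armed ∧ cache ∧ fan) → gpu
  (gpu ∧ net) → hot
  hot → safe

Unit clause (¬hot) forces hot = False.
Set armed = False.
  then (armed ∨ ¬safe) forces safe = False.
Set cache = False.
Set gpu = True.
  then (¬fan ∨ ¬gpu) forces fan = False.
  then (¬gpu ∨ hot ∨ ¬net) forces net = False.
All clauses satisfied.

armed = False, hot = False, cache = False, gpu = True, safe = False, fan = False, net = False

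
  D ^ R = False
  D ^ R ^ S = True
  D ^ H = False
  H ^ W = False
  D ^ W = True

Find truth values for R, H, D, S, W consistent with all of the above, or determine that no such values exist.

Adding constraints 3, 4, 5 mod 2: every variable appears an even number of times on the left, so the left side is 0.
But the right sides sum to 1 (mod 2). 0 ≠ 1 — the system is inconsistent.

Unsatisfiable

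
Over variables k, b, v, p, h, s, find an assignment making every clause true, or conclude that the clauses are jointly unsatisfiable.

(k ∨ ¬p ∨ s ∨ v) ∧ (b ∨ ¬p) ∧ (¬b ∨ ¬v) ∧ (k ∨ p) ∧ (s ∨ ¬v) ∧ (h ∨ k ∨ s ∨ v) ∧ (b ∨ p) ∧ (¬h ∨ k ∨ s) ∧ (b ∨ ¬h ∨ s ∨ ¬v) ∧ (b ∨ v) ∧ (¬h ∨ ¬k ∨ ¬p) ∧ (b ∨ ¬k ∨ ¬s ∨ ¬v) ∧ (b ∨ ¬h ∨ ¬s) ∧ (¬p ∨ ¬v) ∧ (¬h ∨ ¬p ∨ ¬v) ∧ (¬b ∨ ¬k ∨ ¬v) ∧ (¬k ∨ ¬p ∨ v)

Set k = True.
Set b = True.
  then (¬b ∨ ¬v) forces v = False.
  then (¬k ∨ ¬p ∨ v) forces p = False.
Set h = False.
Set s = False.
All clauses satisfied.

k = True, b = True, v = False, p = False, h = False, s = False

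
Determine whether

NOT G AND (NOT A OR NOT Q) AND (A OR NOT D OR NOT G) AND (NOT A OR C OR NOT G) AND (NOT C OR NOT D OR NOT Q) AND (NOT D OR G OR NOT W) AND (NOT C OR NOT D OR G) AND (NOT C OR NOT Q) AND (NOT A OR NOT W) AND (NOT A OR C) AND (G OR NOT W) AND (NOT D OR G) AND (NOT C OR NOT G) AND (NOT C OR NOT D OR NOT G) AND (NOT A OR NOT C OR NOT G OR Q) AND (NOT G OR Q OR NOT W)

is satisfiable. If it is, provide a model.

Unit clause (NOT G) forces G = False.
In (G OR NOT W) only NOT W is left, so W = False.
In (NOT D OR G) only NOT D is left, so D = False.
Set A = False.
Set C = False.
Set Q = True.
All clauses satisfied.

A = False, W = False, C = False, Q = True, G = False, D = False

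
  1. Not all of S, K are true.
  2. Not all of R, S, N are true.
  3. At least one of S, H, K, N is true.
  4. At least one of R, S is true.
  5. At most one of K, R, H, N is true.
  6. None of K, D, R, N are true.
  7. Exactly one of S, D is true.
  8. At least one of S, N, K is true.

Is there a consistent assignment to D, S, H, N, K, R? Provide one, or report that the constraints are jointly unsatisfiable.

D = False; S = True; H = False; N = False; K = False; R = False

  (1) {S, K}: 1/2 true — not all ✓
  (2) {R, S, N}: 1/3 true — not all ✓
  (3) {S, H, K, N}: 1 true — at least one ✓
  (4) {R, S}: 1 true — at least one ✓
  (5) {K, R, H, N}: 0 true — at most one ✓
  (6) {K, D, R, N}: 0 true — none ✓
  (7) {S, D}: 1 true — exactly one ✓
  (8) {S, N, K}: 1 true — at least one ✓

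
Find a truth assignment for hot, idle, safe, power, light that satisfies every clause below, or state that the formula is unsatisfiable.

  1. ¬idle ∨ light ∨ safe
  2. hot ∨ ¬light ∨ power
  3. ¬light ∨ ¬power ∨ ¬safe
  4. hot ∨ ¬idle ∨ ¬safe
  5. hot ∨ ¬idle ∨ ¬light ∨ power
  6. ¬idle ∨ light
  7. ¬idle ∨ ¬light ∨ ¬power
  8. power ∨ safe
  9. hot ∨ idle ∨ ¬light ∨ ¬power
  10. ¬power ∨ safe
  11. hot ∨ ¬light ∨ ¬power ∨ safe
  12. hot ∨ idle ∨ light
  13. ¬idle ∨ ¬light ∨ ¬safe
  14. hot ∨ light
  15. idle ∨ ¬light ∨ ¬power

Try hot = False:
  (hot ∨ light) forces light = True.
  (hot ∨ ¬light ∨ power) forces power = True.
  (¬light ∨ ¬power ∨ ¬safe) forces safe = False.
  clause (¬power ∨ safe) is falsified — backtrack.
So hot = True.
Set idle = False.
Set safe = True.
Set power = False.
Set light = False.
All clauses satisfied.

hot=T, idle=F, safe=T, power=F, light=F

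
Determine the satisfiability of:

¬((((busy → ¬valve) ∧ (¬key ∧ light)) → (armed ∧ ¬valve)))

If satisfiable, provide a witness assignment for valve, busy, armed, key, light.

valve = False; busy = False; armed = False; key = False; light = True

  ¬((((busy → ¬valve) ∧ (¬key ∧ light)) → (armed ∧ ¬valve))) = True
    ((busy → ¬valve) ∧ (¬key ∧ light)) → (armed ∧ ¬valve) = False
      (busy → ¬valve) ∧ (¬key ∧ light) = True
        busy → ¬valve = True
          ¬valve = True
        ¬key ∧ light = True
          ¬key = True
      armed ∧ ¬valve = False
        ¬valve = True
The formula evaluates to True.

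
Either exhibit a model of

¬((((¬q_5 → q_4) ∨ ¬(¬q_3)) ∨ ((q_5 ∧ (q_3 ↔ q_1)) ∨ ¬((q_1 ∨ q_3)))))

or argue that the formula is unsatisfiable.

q_1 = True, q_3 = False, q_4 = False, q_5 = False

  ¬((((¬q_5 → q_4) ∨ ¬(¬q_3)) ∨ ((q_5 ∧ (q_3 ↔ q_1)) ∨ ¬((q_1 ∨ q_3))))) = True
    ((¬q_5 → q_4) ∨ ¬(¬q_3)) ∨ ((q_5 ∧ (q_3 ↔ q_1)) ∨ ¬((q_1 ∨ q_3))) = False
      (¬q_5 → q_4) ∨ ¬(¬q_3) = False
        ¬q_5 → q_4 = False
          ¬q_5 = True
        ¬(¬q_3) = False
          ¬q_3 = True
      (q_5 ∧ (q_3 ↔ q_1)) ∨ ¬((q_1 ∨ q_3)) = False
        q_5 ∧ (q_3 ↔ q_1) = False
          q_3 ↔ q_1 = False
        ¬((q_1 ∨ q_3)) = False
          q_1 ∨ q_3 = True
The formula evaluates to True.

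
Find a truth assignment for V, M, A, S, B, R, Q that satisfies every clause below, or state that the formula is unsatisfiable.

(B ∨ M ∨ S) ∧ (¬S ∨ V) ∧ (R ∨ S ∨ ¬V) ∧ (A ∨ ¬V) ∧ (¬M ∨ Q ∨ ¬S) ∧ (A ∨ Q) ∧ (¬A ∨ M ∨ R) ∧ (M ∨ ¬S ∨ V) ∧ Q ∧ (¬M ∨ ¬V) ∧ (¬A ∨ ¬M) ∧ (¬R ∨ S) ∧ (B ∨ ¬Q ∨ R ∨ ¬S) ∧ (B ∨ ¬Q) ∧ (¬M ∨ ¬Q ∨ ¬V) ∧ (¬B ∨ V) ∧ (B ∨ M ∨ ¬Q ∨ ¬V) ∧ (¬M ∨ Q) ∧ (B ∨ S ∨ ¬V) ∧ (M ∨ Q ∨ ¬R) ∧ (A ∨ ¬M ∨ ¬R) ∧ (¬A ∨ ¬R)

No satisfying assignment exists.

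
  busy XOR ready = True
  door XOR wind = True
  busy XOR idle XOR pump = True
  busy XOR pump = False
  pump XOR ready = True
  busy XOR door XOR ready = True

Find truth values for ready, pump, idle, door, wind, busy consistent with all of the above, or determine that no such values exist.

ready: True; pump: False; idle: True; door: False; wind: True; busy: False

busy XOR ready = F XOR T = True ✓
door XOR wind = F XOR T = True ✓
busy XOR idle XOR pump = F XOR T XOR F = True ✓
busy XOR pump = F XOR F = False ✓
pump XOR ready = F XOR T = True ✓
busy XOR door XOR ready = F XOR F XOR T = True ✓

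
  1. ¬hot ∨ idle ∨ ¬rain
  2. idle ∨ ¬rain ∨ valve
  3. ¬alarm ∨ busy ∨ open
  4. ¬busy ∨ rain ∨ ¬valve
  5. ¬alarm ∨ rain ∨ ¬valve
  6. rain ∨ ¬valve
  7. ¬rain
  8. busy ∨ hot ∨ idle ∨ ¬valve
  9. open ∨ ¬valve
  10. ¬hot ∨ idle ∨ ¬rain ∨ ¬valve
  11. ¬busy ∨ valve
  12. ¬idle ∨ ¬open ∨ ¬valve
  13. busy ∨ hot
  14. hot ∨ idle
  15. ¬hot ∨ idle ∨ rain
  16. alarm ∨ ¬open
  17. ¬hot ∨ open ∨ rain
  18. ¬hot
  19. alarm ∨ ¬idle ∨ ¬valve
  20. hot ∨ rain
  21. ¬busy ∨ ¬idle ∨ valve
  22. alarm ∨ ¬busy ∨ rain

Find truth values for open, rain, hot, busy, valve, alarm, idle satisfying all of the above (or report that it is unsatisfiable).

UNSATISFIABLE

Case hot = True:
  Clause (¬hot) is falsified — contradiction.
Case hot = False:
  (¬rain) forces rain = False.
  Clause (hot ∨ rain) is falsified — contradiction.
Both cases fail, so the formula is unsatisfiable.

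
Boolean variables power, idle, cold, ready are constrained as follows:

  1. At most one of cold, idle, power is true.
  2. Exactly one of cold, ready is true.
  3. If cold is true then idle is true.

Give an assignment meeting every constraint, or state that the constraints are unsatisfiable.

power = True, idle = False, cold = False, ready = True

  (1) {cold, idle, power}: 1 true — at most one ✓
  (2) {cold, ready}: 1 true — exactly one ✓
  (3) cold=F ⇒ idle: vacuous ✓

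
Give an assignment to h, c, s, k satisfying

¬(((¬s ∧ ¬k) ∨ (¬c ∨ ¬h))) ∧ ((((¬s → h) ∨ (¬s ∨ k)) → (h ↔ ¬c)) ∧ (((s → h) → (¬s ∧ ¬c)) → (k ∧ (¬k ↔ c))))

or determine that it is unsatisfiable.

No satisfying assignment exists.

Case h = True: the formula simplifies to ¬(((¬s ∧ ¬k) ∨ ¬c)) ∧ (¬c ∧ ((¬s ∧ ¬c) → (k ∧ (¬k ↔ c)))).
  c = True: the conjunct ¬c is False.
  c = False: the conjunct ¬(((¬s ∧ ¬k) ∨ ¬c)) becomes ¬(((¬s ∧ ¬k) ∨ True)) = False.
Case h = False: the conjunct ¬(((¬s ∧ ¬k) ∨ (¬c ∨ ¬h))) becomes ¬(((¬s ∧ ¬k) ∨ True)) = False.
Both cases fail — unsatisfiable.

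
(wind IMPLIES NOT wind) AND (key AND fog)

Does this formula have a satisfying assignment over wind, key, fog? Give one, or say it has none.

wind=F; key=T; fog=T

  wind IMPLIES NOT wind = True
    NOT wind = True
  key AND fog = True
Both conjuncts True, so the formula holds.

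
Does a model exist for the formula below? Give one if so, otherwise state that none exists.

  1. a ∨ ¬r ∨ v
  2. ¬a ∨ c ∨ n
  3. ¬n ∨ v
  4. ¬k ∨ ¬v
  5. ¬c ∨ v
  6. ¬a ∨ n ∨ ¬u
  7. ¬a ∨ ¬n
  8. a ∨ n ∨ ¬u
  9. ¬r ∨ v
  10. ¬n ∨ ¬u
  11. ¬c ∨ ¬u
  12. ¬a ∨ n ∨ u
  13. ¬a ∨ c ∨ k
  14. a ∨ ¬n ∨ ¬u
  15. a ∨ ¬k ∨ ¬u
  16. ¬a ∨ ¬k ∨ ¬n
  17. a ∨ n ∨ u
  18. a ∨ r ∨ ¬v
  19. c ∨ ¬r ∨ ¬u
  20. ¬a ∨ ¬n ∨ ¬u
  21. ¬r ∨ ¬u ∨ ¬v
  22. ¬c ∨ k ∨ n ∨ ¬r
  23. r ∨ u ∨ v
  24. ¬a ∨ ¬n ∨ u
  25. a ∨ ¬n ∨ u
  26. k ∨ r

The formula is unsatisfiable.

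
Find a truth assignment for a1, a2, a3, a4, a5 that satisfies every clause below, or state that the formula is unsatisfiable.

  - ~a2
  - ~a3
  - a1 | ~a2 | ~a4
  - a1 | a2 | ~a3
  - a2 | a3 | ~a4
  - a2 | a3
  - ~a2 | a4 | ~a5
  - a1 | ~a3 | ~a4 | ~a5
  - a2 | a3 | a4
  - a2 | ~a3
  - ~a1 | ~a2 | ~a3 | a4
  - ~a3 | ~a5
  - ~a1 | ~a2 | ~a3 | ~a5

Case a2 = True:
  Clause (~a2) is falsified — contradiction.
Case a2 = False:
  (~a3) forces a3 = False.
  Clause (a2 | a3) is falsified — contradiction.
Both cases fail, so the formula is unsatisfiable.

No satisfying assignment exists.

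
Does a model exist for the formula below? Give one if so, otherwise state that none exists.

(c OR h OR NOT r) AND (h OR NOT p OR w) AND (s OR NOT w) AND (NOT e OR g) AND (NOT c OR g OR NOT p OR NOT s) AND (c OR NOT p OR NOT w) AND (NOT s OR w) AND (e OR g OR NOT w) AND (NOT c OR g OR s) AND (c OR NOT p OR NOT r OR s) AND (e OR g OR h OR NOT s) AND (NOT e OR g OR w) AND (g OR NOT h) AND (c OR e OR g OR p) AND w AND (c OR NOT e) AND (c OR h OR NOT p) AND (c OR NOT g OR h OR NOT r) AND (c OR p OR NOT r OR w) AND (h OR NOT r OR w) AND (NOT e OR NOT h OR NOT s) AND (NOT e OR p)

Unit clause (w) forces w = True.
In (s OR NOT w) only s is left, so s = True.
Set c = True.
Set e = False.
  then (e OR g OR NOT w) forces g = True.
Set h = False.
Set r = False.
Set p = False.
All clauses satisfied.

c=T, e=F, w=T, h=F, r=F, p=F, s=T, g=T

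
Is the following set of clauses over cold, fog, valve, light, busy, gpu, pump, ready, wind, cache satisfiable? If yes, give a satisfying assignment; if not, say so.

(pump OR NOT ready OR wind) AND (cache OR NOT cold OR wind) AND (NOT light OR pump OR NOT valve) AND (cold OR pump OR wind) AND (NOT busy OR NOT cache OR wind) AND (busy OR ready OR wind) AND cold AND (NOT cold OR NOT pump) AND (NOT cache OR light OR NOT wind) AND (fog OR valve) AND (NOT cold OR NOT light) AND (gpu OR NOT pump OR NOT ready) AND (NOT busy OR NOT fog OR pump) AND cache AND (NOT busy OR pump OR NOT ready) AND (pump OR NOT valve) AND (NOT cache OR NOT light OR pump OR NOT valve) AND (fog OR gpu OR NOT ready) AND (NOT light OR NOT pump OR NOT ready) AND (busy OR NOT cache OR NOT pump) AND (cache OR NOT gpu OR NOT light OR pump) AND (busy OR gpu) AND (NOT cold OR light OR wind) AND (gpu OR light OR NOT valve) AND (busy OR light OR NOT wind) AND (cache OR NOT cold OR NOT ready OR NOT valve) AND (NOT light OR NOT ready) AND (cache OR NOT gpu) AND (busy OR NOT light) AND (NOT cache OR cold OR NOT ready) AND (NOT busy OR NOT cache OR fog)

Unsatisfiable — no assignment works.

Case cold = True:
  (NOT cold OR NOT pump) forces pump = False.
  (NOT cold OR NOT light) forces light = False.
  (cache) forces cache = True.
  (NOT cache OR light OR NOT wind) forces wind = False.
  Clause (NOT cold OR light OR wind) is falsified — contradiction.
Case cold = False:
  Clause (cold) is falsified — contradiction.
Both cases fail, so the formula is unsatisfiable.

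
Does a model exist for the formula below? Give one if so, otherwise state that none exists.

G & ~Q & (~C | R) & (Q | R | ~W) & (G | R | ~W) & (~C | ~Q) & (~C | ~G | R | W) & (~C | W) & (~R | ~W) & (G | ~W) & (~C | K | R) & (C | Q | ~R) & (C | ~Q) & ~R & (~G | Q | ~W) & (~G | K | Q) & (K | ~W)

Unit clause (G) forces G = True.
Unit clause (~Q) forces Q = False.
Unit clause (~R) forces R = False.
In (~G | Q | ~W) only ~W is left, so W = False.
In (~G | K | Q) only K is left, so K = True.
In (~C | R) only ~C is left, so C = False.
All clauses satisfied.

R: False, Q: False, G: True, K: True, C: False, W: False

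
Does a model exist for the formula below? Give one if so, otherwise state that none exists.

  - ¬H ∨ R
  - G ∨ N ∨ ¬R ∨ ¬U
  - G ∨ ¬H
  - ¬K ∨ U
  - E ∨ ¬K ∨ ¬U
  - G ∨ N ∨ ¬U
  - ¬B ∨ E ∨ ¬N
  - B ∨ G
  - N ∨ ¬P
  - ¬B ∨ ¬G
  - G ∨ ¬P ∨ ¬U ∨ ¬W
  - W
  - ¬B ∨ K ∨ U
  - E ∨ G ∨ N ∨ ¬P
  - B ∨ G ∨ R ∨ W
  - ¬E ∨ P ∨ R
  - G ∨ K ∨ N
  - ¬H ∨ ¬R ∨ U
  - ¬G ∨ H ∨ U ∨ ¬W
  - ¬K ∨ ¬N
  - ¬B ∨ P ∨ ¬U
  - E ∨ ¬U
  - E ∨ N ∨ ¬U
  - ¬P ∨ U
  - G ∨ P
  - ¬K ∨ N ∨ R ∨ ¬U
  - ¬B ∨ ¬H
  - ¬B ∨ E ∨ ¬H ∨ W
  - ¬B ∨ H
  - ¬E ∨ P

Unit clause (W) forces W = True.
Set U = True.
  then (E ∨ ¬U) forces E = True.
  then (¬E ∨ P) forces P = True.
  then (N ∨ ¬P) forces N = True.
  then (G ∨ ¬P ∨ ¬U ∨ ¬W) forces G = True.
  then (¬K ∨ ¬N) forces K = False.
  then (¬B ∨ ¬G) forces B = False.
Set R = True.
Set H = False.
All clauses satisfied.

U = True, B = False, E = True, K = False, W = True, G = True, R = True, P = True, N = True, H = False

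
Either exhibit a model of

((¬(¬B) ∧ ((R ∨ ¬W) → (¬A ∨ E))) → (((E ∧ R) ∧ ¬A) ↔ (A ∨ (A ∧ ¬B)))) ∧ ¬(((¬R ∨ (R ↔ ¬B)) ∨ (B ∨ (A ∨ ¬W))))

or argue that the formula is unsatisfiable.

The conjunct ¬(((¬R ∨ (R ↔ ¬B)) ∨ (B ∨ (A ∨ ¬W)))) is unsatisfiable on its own:
  R = True: simplifies to ¬((¬B ∨ (B ∨ (A ∨ ¬W)))).
    B = True: this becomes ¬((False ∨ True)) = False.
    B = False: this becomes ¬((True ∨ (A ∨ ¬W))) = False.
  R = False: this becomes ¬((True ∨ (B ∨ (A ∨ ¬W)))) = False.
So the whole conjunction is unsatisfiable.

UNSATISFIABLE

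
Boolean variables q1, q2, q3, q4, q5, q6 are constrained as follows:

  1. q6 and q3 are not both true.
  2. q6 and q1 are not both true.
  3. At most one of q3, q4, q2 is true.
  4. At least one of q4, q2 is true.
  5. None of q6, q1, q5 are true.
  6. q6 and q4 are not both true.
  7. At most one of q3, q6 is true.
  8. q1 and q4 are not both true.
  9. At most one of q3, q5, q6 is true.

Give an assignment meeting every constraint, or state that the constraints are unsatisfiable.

q1=F, q2=T, q3=F, q4=F, q5=F, q6=F

  (1) q6=F, q3=F — not both ✓
  (2) q6=F, q1=F — not both ✓
  (3) {q3, q4, q2}: 1 true — at most one ✓
  (4) {q4, q2}: 1 true — at least one ✓
  (5) {q6, q1, q5}: 0 true — none ✓
  (6) q6=F, q4=F — not both ✓
  (7) {q3, q6}: 0 true — at most one ✓
  (8) q1=F, q4=F — not both ✓
  (9) {q3, q5, q6}: 0 true — at most one ✓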